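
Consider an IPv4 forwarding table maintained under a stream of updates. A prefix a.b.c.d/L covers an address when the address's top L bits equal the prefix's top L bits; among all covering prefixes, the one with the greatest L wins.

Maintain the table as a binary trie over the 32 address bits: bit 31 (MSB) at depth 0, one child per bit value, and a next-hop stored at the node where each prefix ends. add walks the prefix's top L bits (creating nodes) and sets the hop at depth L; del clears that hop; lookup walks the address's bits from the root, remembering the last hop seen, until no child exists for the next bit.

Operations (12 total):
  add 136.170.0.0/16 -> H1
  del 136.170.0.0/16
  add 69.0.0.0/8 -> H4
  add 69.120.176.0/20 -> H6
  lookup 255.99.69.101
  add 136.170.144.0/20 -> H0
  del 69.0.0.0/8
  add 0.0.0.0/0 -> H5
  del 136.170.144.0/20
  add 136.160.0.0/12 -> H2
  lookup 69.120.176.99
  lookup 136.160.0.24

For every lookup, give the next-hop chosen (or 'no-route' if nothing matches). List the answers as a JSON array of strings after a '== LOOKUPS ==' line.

Apply in order:
  add 136.170.0.0/16 -> H1 at depth 16
  del 136.170.0.0/16 (clear depth 16)
  add 69.0.0.0/8 -> H4 at depth 8
  add 69.120.176.0/20 -> H6 at depth 20
  ? 255.99.69.101  path d0:-→d1:-  best=no-route
  add 136.170.144.0/20 -> H0 at depth 20
  del 69.0.0.0/8 (clear depth 8)
  add 0.0.0.0/0 -> H5 at depth 0
  del 136.170.144.0/20 (clear depth 20)
  add 136.160.0.0/12 -> H2 at depth 12
  ? 69.120.176.99  path d0:H5→d1:-→d2:-→d3:-→d4:-→d5:-→d6:-→d7:-→d8:-→d9:-→d10:-→d11:-→d12:-→d13:-→d14:-→d15:-→d16:-→d17:-→d18:-→d19:-→d20:H6  best=H6
  ? 136.160.0.24  path d0:H5→d1:-→d2:-→d3:-→d4:-→d5:-→d6:-→d7:-→d8:-→d9:-→d10:-→d11:-→d12:H2  best=H2

== LOOKUPS ==
["no-route","H6","H2"]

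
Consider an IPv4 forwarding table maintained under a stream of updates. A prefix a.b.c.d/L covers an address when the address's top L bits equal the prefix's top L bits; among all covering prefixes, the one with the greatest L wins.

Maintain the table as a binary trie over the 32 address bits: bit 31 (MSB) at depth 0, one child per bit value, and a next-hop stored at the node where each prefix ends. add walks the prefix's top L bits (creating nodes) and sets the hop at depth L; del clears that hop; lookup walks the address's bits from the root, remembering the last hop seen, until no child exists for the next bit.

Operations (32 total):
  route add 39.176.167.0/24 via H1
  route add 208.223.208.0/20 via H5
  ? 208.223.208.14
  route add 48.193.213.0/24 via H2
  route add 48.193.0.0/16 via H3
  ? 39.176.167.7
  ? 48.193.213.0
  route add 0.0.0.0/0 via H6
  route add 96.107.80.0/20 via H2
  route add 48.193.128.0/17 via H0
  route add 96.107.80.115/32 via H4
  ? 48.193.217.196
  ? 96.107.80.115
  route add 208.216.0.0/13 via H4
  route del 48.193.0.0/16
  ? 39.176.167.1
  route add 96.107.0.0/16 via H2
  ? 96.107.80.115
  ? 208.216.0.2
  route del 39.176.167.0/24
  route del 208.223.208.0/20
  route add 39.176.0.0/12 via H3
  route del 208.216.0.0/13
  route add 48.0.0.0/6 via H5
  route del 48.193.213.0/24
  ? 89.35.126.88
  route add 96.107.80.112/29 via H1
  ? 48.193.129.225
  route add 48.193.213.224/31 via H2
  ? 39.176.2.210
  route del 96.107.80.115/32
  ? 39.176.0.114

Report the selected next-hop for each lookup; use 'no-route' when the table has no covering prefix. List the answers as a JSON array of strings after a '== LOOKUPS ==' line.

Process each operation:
  + 39.176.167.0/24 (H1) depth=24
  + 208.223.208.0/20 (H5) depth=20
  lookup 208.223.208.14: bits 11010000110111111101 walk d0:-→d1:-→d2:-→d3:-→d4:-→d5:-→d6:-→d7:-→d8:-→d9:-→d10:-→d11:-→d12:-→d13:-→d14:-→d15:-→d16:-→d17:-→d18:-→d19:-→d20:H5 -> H5
  + 48.193.213.0/24 (H2) depth=24
  + 48.193.0.0/16 (H3) depth=16
  lookup 39.176.167.7: bits 001001111011000010100111 walk d0:-→d1:-→d2:-→d3:-→d4:-→d5:-→d6:-→d7:-→d8:-→d9:-→d10:-→d11:-→d12:-→d13:-→d14:-→d15:-→d16:-→d17:-→d18:-→d19:-→d20:-→d21:-→d22:-→d23:-→d24:H1 -> H1
  lookup 48.193.213.0: bits 001100001100000111010101 walk d0:-→d1:-→d2:-→d3:-→d4:-→d5:-→d6:-→d7:-→d8:-→d9:-→d10:-→d11:-→d12:-→d13:-→d14:-→d15:-→d16:H3→d17:-→d18:-→d19:-→d20:-→d21:-→d22:-→d23:-→d24:H2 -> H2
  + 0.0.0.0/0 (H6) depth=0
  + 96.107.80.0/20 (H2) depth=20
  + 48.193.128.0/17 (H0) depth=17
  + 96.107.80.115/32 (H4) depth=32
  lookup 48.193.217.196: bits 00110000110000011101 walk d0:H6→d1:-→d2:-→d3:-→d4:-→d5:-→d6:-→d7:-→d8:-→d9:-→d10:-→d11:-→d12:-→d13:-→d14:-→d15:-→d16:H3→d17:H0→d18:-→d19:-→d20:- -> H0
  lookup 96.107.80.115: bits 01100000011010110101000001110011 walk d0:H6→d1:-→d2:-→d3:-→d4:-→d5:-→d6:-→d7:-→d8:-→d9:-→d10:-→d11:-→d12:-→d13:-→d14:-→d15:-→d16:-→d17:-→d18:-→d19:-→d20:H2→d21:-→d22:-→d23:-→d24:-→d25:-→d26:-→d27:-→d28:-→d29:-→d30:-→d31:-→d32:H4 -> H4
  + 208.216.0.0/13 (H4) depth=13
  del 48.193.0.0/16 (clear depth 16)
  lookup 39.176.167.1: bits 001001111011000010100111 walk d0:H6→d1:-→d2:-→d3:-→d4:-→d5:-→d6:-→d7:-→d8:-→d9:-→d10:-→d11:-→d12:-→d13:-→d14:-→d15:-→d16:-→d17:-→d18:-→d19:-→d20:-→d21:-→d22:-→d23:-→d24:H1 -> H1
  + 96.107.0.0/16 (H2) depth=16
  lookup 96.107.80.115: bits 01100000011010110101000001110011 walk d0:H6→d1:-→d2:-→d3:-→d4:-→d5:-→d6:-→d7:-→d8:-→d9:-→d10:-→d11:-→d12:-→d13:-→d14:-→d15:-→d16:H2→d17:-→d18:-→d19:-→d20:H2→d21:-→d22:-→d23:-→d24:-→d25:-→d26:-→d27:-→d28:-→d29:-→d30:-→d31:-→d32:H4 -> H4
  lookup 208.216.0.2: bits 1101000011011 walk d0:H6→d1:-→d2:-→d3:-→d4:-→d5:-→d6:-→d7:-→d8:-→d9:-→d10:-→d11:-→d12:-→d13:H4 -> H4
  del 39.176.167.0/24 (clear depth 24)
  del 208.223.208.0/20 (clear depth 20)
  + 39.176.0.0/12 (H3) depth=12
  del 208.216.0.0/13 (clear depth 13)
  + 48.0.0.0/6 (H5) depth=6
  del 48.193.213.0/24 (clear depth 24)
  lookup 89.35.126.88: bits 01 walk d0:H6→d1:-→d2:- -> H6
  + 96.107.80.112/29 (H1) depth=29
  lookup 48.193.129.225: bits 00110000110000011 walk d0:H6→d1:-→d2:-→d3:-→d4:-→d5:-→d6:H5→d7:-→d8:-→d9:-→d10:-→d11:-→d12:-→d13:-→d14:-→d15:-→d16:-→d17:H0 -> H0
  + 48.193.213.224/31 (H2) depth=31
  lookup 39.176.2.210: bits 0010011110110000 walk d0:H6→d1:-→d2:-→d3:-→d4:-→d5:-→d6:-→d7:-→d8:-→d9:-→d10:-→d11:-→d12:H3→d13:-→d14:-→d15:-→d16:- -> H3
  del 96.107.80.115/32 (clear depth 32)
  lookup 39.176.0.114: bits 0010011110110000 walk d0:H6→d1:-→d2:-→d3:-→d4:-→d5:-→d6:-→d7:-→d8:-→d9:-→d10:-→d11:-→d12:H3→d13:-→d14:-→d15:-→d16:- -> H3

== LOOKUPS ==
["H5","H1","H2","H0","H4","H1","H4","H4","H6","H0","H3","H3"]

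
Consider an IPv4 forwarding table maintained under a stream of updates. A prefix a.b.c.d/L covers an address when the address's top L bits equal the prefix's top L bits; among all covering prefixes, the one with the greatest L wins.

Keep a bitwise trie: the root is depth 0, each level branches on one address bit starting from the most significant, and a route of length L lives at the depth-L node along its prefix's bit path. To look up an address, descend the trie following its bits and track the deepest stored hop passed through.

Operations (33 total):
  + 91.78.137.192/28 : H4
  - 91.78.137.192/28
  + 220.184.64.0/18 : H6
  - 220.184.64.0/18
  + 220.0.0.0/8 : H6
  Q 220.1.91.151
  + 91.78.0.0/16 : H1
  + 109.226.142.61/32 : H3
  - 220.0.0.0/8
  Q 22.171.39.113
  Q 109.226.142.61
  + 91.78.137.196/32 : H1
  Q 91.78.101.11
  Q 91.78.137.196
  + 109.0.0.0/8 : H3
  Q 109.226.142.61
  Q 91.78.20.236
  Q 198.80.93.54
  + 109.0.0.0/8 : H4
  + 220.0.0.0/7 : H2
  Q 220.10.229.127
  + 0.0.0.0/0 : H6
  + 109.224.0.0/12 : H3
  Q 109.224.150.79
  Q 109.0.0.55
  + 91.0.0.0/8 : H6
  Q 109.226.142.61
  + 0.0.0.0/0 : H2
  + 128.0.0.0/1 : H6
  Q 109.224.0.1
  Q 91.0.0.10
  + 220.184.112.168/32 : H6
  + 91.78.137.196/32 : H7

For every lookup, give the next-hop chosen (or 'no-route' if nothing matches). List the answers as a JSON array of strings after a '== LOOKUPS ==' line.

Trace:
  + 91.78.137.192/28 (H4) depth=28
  del 91.78.137.192/28 (clear depth 28)
  + 220.184.64.0/18 (H6) depth=18
  del 220.184.64.0/18 (clear depth 18)
  + 220.0.0.0/8 (H6) depth=8
  lookup 220.1.91.151: bits 11011100 walk d0:-→d1:-→d2:-→d3:-→d4:-→d5:-→d6:-→d7:-→d8:H6 -> H6
  + 91.78.0.0/16 (H1) depth=16
  + 109.226.142.61/32 (H3) depth=32
  del 220.0.0.0/8 (clear depth 8)
  lookup 22.171.39.113: bits 0 walk d0:-→d1:- -> no-route
  lookup 109.226.142.61: bits 01101101111000101000111000111101 walk d0:-→d1:-→d2:-→d3:-→d4:-→d5:-→d6:-→d7:-→d8:-→d9:-→d10:-→d11:-→d12:-→d13:-→d14:-→d15:-→d16:-→d17:-→d18:-→d19:-→d20:-→d21:-→d22:-→d23:-→d24:-→d25:-→d26:-→d27:-→d28:-→d29:-→d30:-→d31:-→d32:H3 -> H3
  + 91.78.137.196/32 (H1) depth=32
  lookup 91.78.101.11: bits 0101101101001110 walk d0:-→d1:-→d2:-→d3:-→d4:-→d5:-→d6:-→d7:-→d8:-→d9:-→d10:-→d11:-→d12:-→d13:-→d14:-→d15:-→d16:H1 -> H1
  lookup 91.78.137.196: bits 01011011010011101000100111000100 walk d0:-→d1:-→d2:-→d3:-→d4:-→d5:-→d6:-→d7:-→d8:-→d9:-→d10:-→d11:-→d12:-→d13:-→d14:-→d15:-→d16:H1→d17:-→d18:-→d19:-→d20:-→d21:-→d22:-→d23:-→d24:-→d25:-→d26:-→d27:-→d28:-→d29:-→d30:-→d31:-→d32:H1 -> H1
  + 109.0.0.0/8 (H3) depth=8
  lookup 109.226.142.61: bits 01101101111000101000111000111101 walk d0:-→d1:-→d2:-→d3:-→d4:-→d5:-→d6:-→d7:-→d8:H3→d9:-→d10:-→d11:-→d12:-→d13:-→d14:-→d15:-→d16:-→d17:-→d18:-→d19:-→d20:-→d21:-→d22:-→d23:-→d24:-→d25:-→d26:-→d27:-→d28:-→d29:-→d30:-→d31:-→d32:H3 -> H3
  lookup 91.78.20.236: bits 0101101101001110 walk d0:-→d1:-→d2:-→d3:-→d4:-→d5:-→d6:-→d7:-→d8:-→d9:-→d10:-→d11:-→d12:-→d13:-→d14:-→d15:-→d16:H1 -> H1
  lookup 198.80.93.54: bits 110 walk d0:-→d1:-→d2:-→d3:- -> no-route
  + 109.0.0.0/8 (H4) depth=8
  + 220.0.0.0/7 (H2) depth=7
  lookup 220.10.229.127: bits 11011100 walk d0:-→d1:-→d2:-→d3:-→d4:-→d5:-→d6:-→d7:H2→d8:- -> H2
  + 0.0.0.0/0 (H6) depth=0
  + 109.224.0.0/12 (H3) depth=12
  lookup 109.224.150.79: bits 01101101111000 walk d0:H6→d1:-→d2:-→d3:-→d4:-→d5:-→d6:-→d7:-→d8:H4→d9:-→d10:-→d11:-→d12:H3→d13:-→d14:- -> H3
  lookup 109.0.0.55: bits 01101101 walk d0:H6→d1:-→d2:-→d3:-→d4:-→d5:-→d6:-→d7:-→d8:H4 -> H4
  + 91.0.0.0/8 (H6) depth=8
  lookup 109.226.142.61: bits 01101101111000101000111000111101 walk d0:H6→d1:-→d2:-→d3:-→d4:-→d5:-→d6:-→d7:-→d8:H4→d9:-→d10:-→d11:-→d12:H3→d13:-→d14:-→d15:-→d16:-→d17:-→d18:-→d19:-→d20:-→d21:-→d22:-→d23:-→d24:-→d25:-→d26:-→d27:-→d28:-→d29:-→d30:-→d31:-→d32:H3 -> H3
  + 0.0.0.0/0 (H2) depth=0
  + 128.0.0.0/1 (H6) depth=1
  lookup 109.224.0.1: bits 01101101111000 walk d0:H2→d1:-→d2:-→d3:-→d4:-→d5:-→d6:-→d7:-→d8:H4→d9:-→d10:-→d11:-→d12:H3→d13:-→d14:- -> H3
  lookup 91.0.0.10: bits 010110110 walk d0:H2→d1:-→d2:-→d3:-→d4:-→d5:-→d6:-→d7:-→d8:H6→d9:- -> H6
  + 220.184.112.168/32 (H6) depth=32
  + 91.78.137.196/32 (H7) depth=32

== LOOKUPS ==
["H6","no-route","H3","H1","H1","H3","H1","no-route","H2","H3","H4","H3","H3","H6"]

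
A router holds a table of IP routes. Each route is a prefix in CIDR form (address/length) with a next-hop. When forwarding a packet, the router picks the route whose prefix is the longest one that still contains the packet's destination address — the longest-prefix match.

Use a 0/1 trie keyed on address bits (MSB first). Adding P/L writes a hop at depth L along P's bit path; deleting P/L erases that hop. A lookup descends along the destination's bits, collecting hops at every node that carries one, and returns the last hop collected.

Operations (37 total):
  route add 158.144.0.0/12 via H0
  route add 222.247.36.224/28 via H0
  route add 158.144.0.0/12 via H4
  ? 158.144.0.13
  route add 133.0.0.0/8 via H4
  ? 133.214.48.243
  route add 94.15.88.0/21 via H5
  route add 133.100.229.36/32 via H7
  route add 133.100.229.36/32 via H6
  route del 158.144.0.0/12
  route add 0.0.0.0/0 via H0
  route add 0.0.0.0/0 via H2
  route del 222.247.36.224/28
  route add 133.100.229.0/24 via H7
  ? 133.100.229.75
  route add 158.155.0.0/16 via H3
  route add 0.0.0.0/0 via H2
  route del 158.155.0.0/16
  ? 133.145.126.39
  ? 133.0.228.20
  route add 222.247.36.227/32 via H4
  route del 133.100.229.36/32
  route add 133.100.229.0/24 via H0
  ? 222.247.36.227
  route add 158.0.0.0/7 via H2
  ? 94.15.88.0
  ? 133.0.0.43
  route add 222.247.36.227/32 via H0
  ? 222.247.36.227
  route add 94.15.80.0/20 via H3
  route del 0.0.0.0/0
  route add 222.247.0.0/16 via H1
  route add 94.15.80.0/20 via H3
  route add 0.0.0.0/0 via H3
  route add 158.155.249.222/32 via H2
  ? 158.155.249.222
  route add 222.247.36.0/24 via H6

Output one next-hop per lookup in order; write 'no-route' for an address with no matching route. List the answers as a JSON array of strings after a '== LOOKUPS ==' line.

Trace:
  + 158.144.0.0/12 (H0) depth=12
  + 222.247.36.224/28 (H0) depth=28
  + 158.144.0.0/12 (H4) depth=12
  Q 158.144.0.13: descend 100111101001 ; hops seen [H4] ; pick H4
  + 133.0.0.0/8 (H4) depth=8
  Q 133.214.48.243: descend 10000101 ; hops seen [H4] ; pick H4
  + 94.15.88.0/21 (H5) depth=21
  + 133.100.229.36/32 (H7) depth=32
  + 133.100.229.36/32 (H6) depth=32
  del 158.144.0.0/12 (clear depth 12)
  + 0.0.0.0/0 (H0) depth=0
  + 0.0.0.0/0 (H2) depth=0
  del 222.247.36.224/28 (clear depth 28)
  + 133.100.229.0/24 (H7) depth=24
  Q 133.100.229.75: descend 1000010101100100111001010 ; hops seen [H2,H4,H7] ; pick H7
  + 158.155.0.0/16 (H3) depth=16
  + 0.0.0.0/0 (H2) depth=0
  del 158.155.0.0/16 (clear depth 16)
  Q 133.145.126.39: descend 10000101 ; hops seen [H2,H4] ; pick H4
  Q 133.0.228.20: descend 100001010 ; hops seen [H2,H4] ; pick H4
  + 222.247.36.227/32 (H4) depth=32
  del 133.100.229.36/32 (clear depth 32)
  + 133.100.229.0/24 (H0) depth=24
  Q 222.247.36.227: descend 11011110111101110010010011100011 ; hops seen [H2,H4] ; pick H4
  + 158.0.0.0/7 (H2) depth=7
  Q 94.15.88.0: descend 010111100000111101011 ; hops seen [H2,H5] ; pick H5
  Q 133.0.0.43: descend 100001010 ; hops seen [H2,H4] ; pick H4
  + 222.247.36.227/32 (H0) depth=32
  Q 222.247.36.227: descend 11011110111101110010010011100011 ; hops seen [H2,H0] ; pick H0
  + 94.15.80.0/20 (H3) depth=20
  del 0.0.0.0/0 (clear depth 0)
  + 222.247.0.0/16 (H1) depth=16
  + 94.15.80.0/20 (H3) depth=20
  + 0.0.0.0/0 (H3) depth=0
  + 158.155.249.222/32 (H2) depth=32
  Q 158.155.249.222: descend 10011110100110111111100111011110 ; hops seen [H3,H2,H2] ; pick H2
  + 222.247.36.0/24 (H6) depth=24

== LOOKUPS ==
["H4","H4","H7","H4","H4","H4","H5","H4","H0","H2"]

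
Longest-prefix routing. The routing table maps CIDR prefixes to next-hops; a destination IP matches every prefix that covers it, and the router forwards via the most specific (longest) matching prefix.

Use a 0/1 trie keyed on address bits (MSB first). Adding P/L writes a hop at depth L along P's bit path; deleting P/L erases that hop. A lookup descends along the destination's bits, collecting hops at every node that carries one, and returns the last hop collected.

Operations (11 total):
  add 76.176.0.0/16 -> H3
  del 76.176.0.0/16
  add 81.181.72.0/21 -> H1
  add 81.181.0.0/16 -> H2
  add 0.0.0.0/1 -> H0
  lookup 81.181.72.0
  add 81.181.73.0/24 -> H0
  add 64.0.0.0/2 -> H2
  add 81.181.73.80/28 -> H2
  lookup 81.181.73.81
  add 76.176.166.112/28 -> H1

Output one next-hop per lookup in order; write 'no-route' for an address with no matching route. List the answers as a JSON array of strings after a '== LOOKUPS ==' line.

Apply in order:
  + 76.176.0.0/16 (H3) depth=16
  del 76.176.0.0/16 (clear depth 16)
  + 81.181.72.0/21 (H1) depth=21
  + 81.181.0.0/16 (H2) depth=16
  + 0.0.0.0/1 (H0) depth=1
  Q 81.181.72.0: descend 010100011011010101001 ; hops seen [H0,H2,H1] ; pick H1
  + 81.181.73.0/24 (H0) depth=24
  + 64.0.0.0/2 (H2) depth=2
  + 81.181.73.80/28 (H2) depth=28
  Q 81.181.73.81: descend 0101000110110101010010010101 ; hops seen [H0,H2,H2,H1,H0,H2] ; pick H2
  + 76.176.166.112/28 (H1) depth=28

== LOOKUPS ==
["H1","H2"]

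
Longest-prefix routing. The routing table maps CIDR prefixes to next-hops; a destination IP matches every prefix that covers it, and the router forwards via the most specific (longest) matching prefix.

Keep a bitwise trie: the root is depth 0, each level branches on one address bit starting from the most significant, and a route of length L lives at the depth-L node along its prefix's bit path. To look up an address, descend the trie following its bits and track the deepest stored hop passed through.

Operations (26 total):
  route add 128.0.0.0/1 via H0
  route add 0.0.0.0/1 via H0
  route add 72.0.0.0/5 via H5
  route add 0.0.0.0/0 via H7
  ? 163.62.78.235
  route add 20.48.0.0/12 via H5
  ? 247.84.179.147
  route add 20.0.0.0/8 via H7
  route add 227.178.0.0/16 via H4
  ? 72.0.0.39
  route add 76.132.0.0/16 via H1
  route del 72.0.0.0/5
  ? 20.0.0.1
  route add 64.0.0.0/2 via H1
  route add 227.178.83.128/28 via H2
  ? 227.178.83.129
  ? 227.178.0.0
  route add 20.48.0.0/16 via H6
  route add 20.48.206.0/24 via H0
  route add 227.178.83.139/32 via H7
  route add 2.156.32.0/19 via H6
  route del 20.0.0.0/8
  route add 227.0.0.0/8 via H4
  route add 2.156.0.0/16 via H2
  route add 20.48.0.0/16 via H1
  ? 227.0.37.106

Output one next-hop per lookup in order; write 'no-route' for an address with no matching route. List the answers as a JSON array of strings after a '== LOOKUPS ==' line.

Apply in order:
  + 128.0.0.0/1 (H0) depth=1
  + 0.0.0.0/1 (H0) depth=1
  + 72.0.0.0/5 (H5) depth=5
  + 0.0.0.0/0 (H7) depth=0
  ? 163.62.78.235  path d0:H7→d1:H0  best=H0
  + 20.48.0.0/12 (H5) depth=12
  ? 247.84.179.147  path d0:H7→d1:H0  best=H0
  + 20.0.0.0/8 (H7) depth=8
  + 227.178.0.0/16 (H4) depth=16
  ? 72.0.0.39  path d0:H7→d1:H0→d2:-→d3:-→d4:-→d5:H5  best=H5
  + 76.132.0.0/16 (H1) depth=16
  del 72.0.0.0/5 (clear depth 5)
  ? 20.0.0.1  path d0:H7→d1:H0→d2:-→d3:-→d4:-→d5:-→d6:-→d7:-→d8:H7→d9:-→d10:-  best=H7
  + 64.0.0.0/2 (H1) depth=2
  + 227.178.83.128/28 (H2) depth=28
  ? 227.178.83.129  path d0:H7→d1:H0→d2:-→d3:-→d4:-→d5:-→d6:-→d7:-→d8:-→d9:-→d10:-→d11:-→d12:-→d13:-→d14:-→d15:-→d16:H4→d17:-→d18:-→d19:-→d20:-→d21:-→d22:-→d23:-→d24:-→d25:-→d26:-→d27:-→d28:H2  best=H2
  ? 227.178.0.0  path d0:H7→d1:H0→d2:-→d3:-→d4:-→d5:-→d6:-→d7:-→d8:-→d9:-→d10:-→d11:-→d12:-→d13:-→d14:-→d15:-→d16:H4→d17:-  best=H4
  + 20.48.0.0/16 (H6) depth=16
  + 20.48.206.0/24 (H0) depth=24
  + 227.178.83.139/32 (H7) depth=32
  + 2.156.32.0/19 (H6) depth=19
  del 20.0.0.0/8 (clear depth 8)
  + 227.0.0.0/8 (H4) depth=8
  + 2.156.0.0/16 (H2) depth=16
  + 20.48.0.0/16 (H1) depth=16
  ? 227.0.37.106  path d0:H7→d1:H0→d2:-→d3:-→d4:-→d5:-→d6:-→d7:-→d8:H4  best=H4

== LOOKUPS ==
["H0","H0","H5","H7","H2","H4","H4"]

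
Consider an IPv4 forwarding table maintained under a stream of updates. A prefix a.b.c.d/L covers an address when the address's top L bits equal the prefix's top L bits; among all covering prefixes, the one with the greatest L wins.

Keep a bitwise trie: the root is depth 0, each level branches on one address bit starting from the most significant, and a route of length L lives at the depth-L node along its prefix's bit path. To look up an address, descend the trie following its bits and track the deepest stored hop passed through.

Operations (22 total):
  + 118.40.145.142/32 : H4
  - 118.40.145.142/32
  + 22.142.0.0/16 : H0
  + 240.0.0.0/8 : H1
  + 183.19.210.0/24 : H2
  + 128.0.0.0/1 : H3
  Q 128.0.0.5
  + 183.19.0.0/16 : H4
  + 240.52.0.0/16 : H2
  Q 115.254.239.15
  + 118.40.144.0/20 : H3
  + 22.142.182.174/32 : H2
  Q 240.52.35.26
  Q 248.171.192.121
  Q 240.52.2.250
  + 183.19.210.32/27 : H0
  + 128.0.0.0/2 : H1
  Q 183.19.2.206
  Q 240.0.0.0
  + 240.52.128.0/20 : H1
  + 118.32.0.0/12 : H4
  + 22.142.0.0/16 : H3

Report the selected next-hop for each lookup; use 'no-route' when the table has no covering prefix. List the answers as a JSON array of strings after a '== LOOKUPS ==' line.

Apply in order:
  add 118.40.145.142/32 -> H4 at depth 32
  del 118.40.145.142/32 (clear depth 32)
  add 22.142.0.0/16 -> H0 at depth 16
  add 240.0.0.0/8 -> H1 at depth 8
  add 183.19.210.0/24 -> H2 at depth 24
  add 128.0.0.0/1 -> H3 at depth 1
  ? 128.0.0.5  path d0:-→d1:H3→d2:-  best=H3
  add 183.19.0.0/16 -> H4 at depth 16
  add 240.52.0.0/16 -> H2 at depth 16
  ? 115.254.239.15  path d0:-→d1:-→d2:-→d3:-→d4:-→d5:-  best=no-route
  add 118.40.144.0/20 -> H3 at depth 20
  add 22.142.182.174/32 -> H2 at depth 32
  ? 240.52.35.26  path d0:-→d1:H3→d2:-→d3:-→d4:-→d5:-→d6:-→d7:-→d8:H1→d9:-→d10:-→d11:-→d12:-→d13:-→d14:-→d15:-→d16:H2  best=H2
  ? 248.171.192.121  path d0:-→d1:H3→d2:-→d3:-→d4:-  best=H3
  ? 240.52.2.250  path d0:-→d1:H3→d2:-→d3:-→d4:-→d5:-→d6:-→d7:-→d8:H1→d9:-→d10:-→d11:-→d12:-→d13:-→d14:-→d15:-→d16:H2  best=H2
  add 183.19.210.32/27 -> H0 at depth 27
  add 128.0.0.0/2 -> H1 at depth 2
  ? 183.19.2.206  path d0:-→d1:H3→d2:H1→d3:-→d4:-→d5:-→d6:-→d7:-→d8:-→d9:-→d10:-→d11:-→d12:-→d13:-→d14:-→d15:-→d16:H4  best=H4
  ? 240.0.0.0  path d0:-→d1:H3→d2:-→d3:-→d4:-→d5:-→d6:-→d7:-→d8:H1→d9:-→d10:-  best=H1
  add 240.52.128.0/20 -> H1 at depth 20
  add 118.32.0.0/12 -> H4 at depth 12
  add 22.142.0.0/16 -> H3 at depth 16

== LOOKUPS ==
["H3","no-route","H2","H3","H2","H4","H1"]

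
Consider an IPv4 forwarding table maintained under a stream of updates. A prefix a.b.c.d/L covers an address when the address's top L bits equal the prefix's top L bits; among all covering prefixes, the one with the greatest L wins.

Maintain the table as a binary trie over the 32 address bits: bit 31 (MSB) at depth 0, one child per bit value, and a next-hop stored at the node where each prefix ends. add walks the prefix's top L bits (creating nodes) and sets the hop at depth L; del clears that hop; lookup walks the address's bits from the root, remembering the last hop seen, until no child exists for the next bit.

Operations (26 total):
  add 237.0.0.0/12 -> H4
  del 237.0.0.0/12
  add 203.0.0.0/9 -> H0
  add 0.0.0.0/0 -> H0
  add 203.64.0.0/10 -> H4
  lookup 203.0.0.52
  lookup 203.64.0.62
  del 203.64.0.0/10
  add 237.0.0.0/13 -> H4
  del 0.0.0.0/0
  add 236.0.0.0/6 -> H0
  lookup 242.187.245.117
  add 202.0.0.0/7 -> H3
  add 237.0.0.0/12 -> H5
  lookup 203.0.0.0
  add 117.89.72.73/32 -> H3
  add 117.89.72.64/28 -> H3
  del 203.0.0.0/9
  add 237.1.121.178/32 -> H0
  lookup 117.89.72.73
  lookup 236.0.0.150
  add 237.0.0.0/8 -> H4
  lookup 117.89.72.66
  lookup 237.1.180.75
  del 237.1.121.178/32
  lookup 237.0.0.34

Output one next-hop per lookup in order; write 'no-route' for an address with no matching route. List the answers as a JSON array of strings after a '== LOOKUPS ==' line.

Process each operation:
  add 237.0.0.0/12 -> H4 at depth 12
  del 237.0.0.0/12 (clear depth 12)
  add 203.0.0.0/9 -> H0 at depth 9
  add 0.0.0.0/0 -> H0 at depth 0
  add 203.64.0.0/10 -> H4 at depth 10
  lookup 203.0.0.52: bits 110010110 walk d0:H0→d1:-→d2:-→d3:-→d4:-→d5:-→d6:-→d7:-→d8:-→d9:H0 -> H0
  lookup 203.64.0.62: bits 1100101101 walk d0:H0→d1:-→d2:-→d3:-→d4:-→d5:-→d6:-→d7:-→d8:-→d9:H0→d10:H4 -> H4
  del 203.64.0.0/10 (clear depth 10)
  add 237.0.0.0/13 -> H4 at depth 13
  del 0.0.0.0/0 (clear depth 0)
  add 236.0.0.0/6 -> H0 at depth 6
  lookup 242.187.245.117: bits 111 walk d0:-→d1:-→d2:-→d3:- -> no-route
  add 202.0.0.0/7 -> H3 at depth 7
  add 237.0.0.0/12 -> H5 at depth 12
  lookup 203.0.0.0: bits 110010110 walk d0:-→d1:-→d2:-→d3:-→d4:-→d5:-→d6:-→d7:H3→d8:-→d9:H0 -> H0
  add 117.89.72.73/32 -> H3 at depth 32
  add 117.89.72.64/28 -> H3 at depth 28
  del 203.0.0.0/9 (clear depth 9)
  add 237.1.121.178/32 -> H0 at depth 32
  lookup 117.89.72.73: bits 01110101010110010100100001001001 walk d0:-→d1:-→d2:-→d3:-→d4:-→d5:-→d6:-→d7:-→d8:-→d9:-→d10:-→d11:-→d12:-→d13:-→d14:-→d15:-→d16:-→d17:-→d18:-→d19:-→d20:-→d21:-→d22:-→d23:-→d24:-→d25:-→d26:-→d27:-→d28:H3→d29:-→d30:-→d31:-→d32:H3 -> H3
  lookup 236.0.0.150: bits 1110110 walk d0:-→d1:-→d2:-→d3:-→d4:-→d5:-→d6:H0→d7:- -> H0
  add 237.0.0.0/8 -> H4 at depth 8
  lookup 117.89.72.66: bits 0111010101011001010010000100 walk d0:-→d1:-→d2:-→d3:-→d4:-→d5:-→d6:-→d7:-→d8:-→d9:-→d10:-→d11:-→d12:-→d13:-→d14:-→d15:-→d16:-→d17:-→d18:-→d19:-→d20:-→d21:-→d22:-→d23:-→d24:-→d25:-→d26:-→d27:-→d28:H3 -> H3
  lookup 237.1.180.75: bits 1110110100000001 walk d0:-→d1:-→d2:-→d3:-→d4:-→d5:-→d6:H0→d7:-→d8:H4→d9:-→d10:-→d11:-→d12:H5→d13:H4→d14:-→d15:-→d16:- -> H4
  del 237.1.121.178/32 (clear depth 32)
  lookup 237.0.0.34: bits 111011010000000 walk d0:-→d1:-→d2:-→d3:-→d4:-→d5:-→d6:H0→d7:-→d8:H4→d9:-→d10:-→d11:-→d12:H5→d13:H4→d14:-→d15:- -> H4

== LOOKUPS ==
["H0","H4","no-route","H0","H3","H0","H3","H4","H4"]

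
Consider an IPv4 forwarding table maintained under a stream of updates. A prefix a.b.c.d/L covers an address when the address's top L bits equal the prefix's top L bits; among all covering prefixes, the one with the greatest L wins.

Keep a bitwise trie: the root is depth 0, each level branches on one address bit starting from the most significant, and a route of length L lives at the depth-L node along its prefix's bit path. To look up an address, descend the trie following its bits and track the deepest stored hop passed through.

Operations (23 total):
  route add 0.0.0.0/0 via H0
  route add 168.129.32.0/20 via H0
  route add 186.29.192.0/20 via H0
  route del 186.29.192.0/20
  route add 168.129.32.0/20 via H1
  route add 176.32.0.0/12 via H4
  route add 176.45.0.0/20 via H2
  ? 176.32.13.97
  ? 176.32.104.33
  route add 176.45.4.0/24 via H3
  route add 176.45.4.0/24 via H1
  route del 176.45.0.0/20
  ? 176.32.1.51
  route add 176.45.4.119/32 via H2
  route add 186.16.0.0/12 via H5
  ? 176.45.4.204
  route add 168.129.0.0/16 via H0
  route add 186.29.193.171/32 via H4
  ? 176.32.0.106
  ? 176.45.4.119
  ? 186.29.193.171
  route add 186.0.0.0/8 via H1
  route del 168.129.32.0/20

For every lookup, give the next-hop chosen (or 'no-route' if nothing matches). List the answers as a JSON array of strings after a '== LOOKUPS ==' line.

Process each operation:
  add 0.0.0.0/0 -> H0 at depth 0
  add 168.129.32.0/20 -> H0 at depth 20
  add 186.29.192.0/20 -> H0 at depth 20
  - 186.29.192.0/20 clear@20
  add 168.129.32.0/20 -> H1 at depth 20
  add 176.32.0.0/12 -> H4 at depth 12
  add 176.45.0.0/20 -> H2 at depth 20
  Q 176.32.13.97: descend 101100000010 ; hops seen [H0,H4] ; pick H4
  Q 176.32.104.33: descend 101100000010 ; hops seen [H0,H4] ; pick H4
  add 176.45.4.0/24 -> H3 at depth 24
  add 176.45.4.0/24 -> H1 at depth 24
  - 176.45.0.0/20 clear@20
  Q 176.32.1.51: descend 101100000010 ; hops seen [H0,H4] ; pick H4
  add 176.45.4.119/32 -> H2 at depth 32
  add 186.16.0.0/12 -> H5 at depth 12
  Q 176.45.4.204: descend 101100000010110100000100 ; hops seen [H0,H4,H1] ; pick H1
  add 168.129.0.0/16 -> H0 at depth 16
  add 186.29.193.171/32 -> H4 at depth 32
  Q 176.32.0.106: descend 101100000010 ; hops seen [H0,H4] ; pick H4
  Q 176.45.4.119: descend 10110000001011010000010001110111 ; hops seen [H0,H4,H1,H2] ; pick H2
  Q 186.29.193.171: descend 10111010000111011100000110101011 ; hops seen [H0,H5,H4] ; pick H4
  add 186.0.0.0/8 -> H1 at depth 8
  - 168.129.32.0/20 clear@20

== LOOKUPS ==
["H4","H4","H4","H1","H4","H2","H4"]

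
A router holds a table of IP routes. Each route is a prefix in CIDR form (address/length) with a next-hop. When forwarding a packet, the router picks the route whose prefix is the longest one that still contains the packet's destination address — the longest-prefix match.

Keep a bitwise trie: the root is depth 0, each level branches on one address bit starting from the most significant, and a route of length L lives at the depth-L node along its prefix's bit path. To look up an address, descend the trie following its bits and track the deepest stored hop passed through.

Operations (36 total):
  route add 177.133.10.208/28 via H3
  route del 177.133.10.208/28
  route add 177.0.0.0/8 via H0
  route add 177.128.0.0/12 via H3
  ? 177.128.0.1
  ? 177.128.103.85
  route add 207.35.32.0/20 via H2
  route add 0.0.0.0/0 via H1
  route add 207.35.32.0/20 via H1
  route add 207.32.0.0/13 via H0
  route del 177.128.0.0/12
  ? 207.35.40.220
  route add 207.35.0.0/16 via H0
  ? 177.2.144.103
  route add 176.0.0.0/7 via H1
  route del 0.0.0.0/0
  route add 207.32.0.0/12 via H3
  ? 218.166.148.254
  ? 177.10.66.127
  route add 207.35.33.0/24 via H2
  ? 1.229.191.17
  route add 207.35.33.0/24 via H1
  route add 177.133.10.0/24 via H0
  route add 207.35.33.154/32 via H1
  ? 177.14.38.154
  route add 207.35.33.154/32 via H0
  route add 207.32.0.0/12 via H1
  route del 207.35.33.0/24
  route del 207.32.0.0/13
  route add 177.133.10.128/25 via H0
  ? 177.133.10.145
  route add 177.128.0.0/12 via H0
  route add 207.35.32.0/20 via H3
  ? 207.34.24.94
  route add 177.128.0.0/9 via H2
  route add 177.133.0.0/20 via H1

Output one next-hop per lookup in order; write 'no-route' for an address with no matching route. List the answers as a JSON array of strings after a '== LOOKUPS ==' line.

Trace:
  + 177.133.10.208/28 (H3) depth=28
  - 177.133.10.208/28 clear@28
  + 177.0.0.0/8 (H0) depth=8
  + 177.128.0.0/12 (H3) depth=12
  Q 177.128.0.1: descend 1011000110000 ; hops seen [H0,H3] ; pick H3
  Q 177.128.103.85: descend 1011000110000 ; hops seen [H0,H3] ; pick H3
  + 207.35.32.0/20 (H2) depth=20
  + 0.0.0.0/0 (H1) depth=0
  + 207.35.32.0/20 (H1) depth=20
  + 207.32.0.0/13 (H0) depth=13
  - 177.128.0.0/12 clear@12
  Q 207.35.40.220: descend 11001111001000110010 ; hops seen [H1,H0,H1] ; pick H1
  + 207.35.0.0/16 (H0) depth=16
  Q 177.2.144.103: descend 10110001 ; hops seen [H1,H0] ; pick H0
  + 176.0.0.0/7 (H1) depth=7
  - 0.0.0.0/0 clear@0
  + 207.32.0.0/12 (H3) depth=12
  Q 218.166.148.254: descend 110 ; hops seen [∅] ; pick no-route
  Q 177.10.66.127: descend 10110001 ; hops seen [H1,H0] ; pick H0
  + 207.35.33.0/24 (H2) depth=24
  Q 1.229.191.17: descend ε ; hops seen [∅] ; pick no-route
  + 207.35.33.0/24 (H1) depth=24
  + 177.133.10.0/24 (H0) depth=24
  + 207.35.33.154/32 (H1) depth=32
  Q 177.14.38.154: descend 10110001 ; hops seen [H1,H0] ; pick H0
  + 207.35.33.154/32 (H0) depth=32
  + 207.32.0.0/12 (H1) depth=12
  - 207.35.33.0/24 clear@24
  - 207.32.0.0/13 clear@13
  + 177.133.10.128/25 (H0) depth=25
  Q 177.133.10.145: descend 1011000110000101000010101 ; hops seen [H1,H0,H0,H0] ; pick H0
  + 177.128.0.0/12 (H0) depth=12
  + 207.35.32.0/20 (H3) depth=20
  Q 207.34.24.94: descend 110011110010001 ; hops seen [H1] ; pick H1
  + 177.128.0.0/9 (H2) depth=9
  + 177.133.0.0/20 (H1) depth=20

== LOOKUPS ==
["H3","H3","H1","H0","no-route","H0","no-route","H0","H0","H1"]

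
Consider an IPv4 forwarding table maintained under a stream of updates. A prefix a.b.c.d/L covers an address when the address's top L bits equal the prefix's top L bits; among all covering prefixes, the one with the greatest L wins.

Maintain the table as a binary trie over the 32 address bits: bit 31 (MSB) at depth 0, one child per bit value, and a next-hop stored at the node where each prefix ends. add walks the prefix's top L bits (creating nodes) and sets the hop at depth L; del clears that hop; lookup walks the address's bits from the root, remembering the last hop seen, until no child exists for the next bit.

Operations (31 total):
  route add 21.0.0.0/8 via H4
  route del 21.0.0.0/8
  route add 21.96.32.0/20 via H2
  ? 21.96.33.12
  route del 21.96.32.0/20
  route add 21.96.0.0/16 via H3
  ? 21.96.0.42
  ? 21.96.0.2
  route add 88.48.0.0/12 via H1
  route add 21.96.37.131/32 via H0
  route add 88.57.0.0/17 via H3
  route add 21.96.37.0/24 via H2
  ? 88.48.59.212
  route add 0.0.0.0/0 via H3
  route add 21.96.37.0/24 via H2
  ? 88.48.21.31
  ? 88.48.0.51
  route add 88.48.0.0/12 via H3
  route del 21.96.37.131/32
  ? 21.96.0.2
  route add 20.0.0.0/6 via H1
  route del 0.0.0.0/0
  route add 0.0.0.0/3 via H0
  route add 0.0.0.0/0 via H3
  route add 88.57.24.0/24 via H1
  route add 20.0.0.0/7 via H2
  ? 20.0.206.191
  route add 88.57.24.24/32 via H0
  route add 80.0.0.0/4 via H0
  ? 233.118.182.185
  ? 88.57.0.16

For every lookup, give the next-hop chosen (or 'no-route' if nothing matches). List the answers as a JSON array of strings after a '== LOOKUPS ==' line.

Apply in order:
  + 21.0.0.0/8 (H4) depth=8
  - 21.0.0.0/8 clear@8
  + 21.96.32.0/20 (H2) depth=20
  ? 21.96.33.12  path d0:-→d1:-→d2:-→d3:-→d4:-→d5:-→d6:-→d7:-→d8:-→d9:-→d10:-→d11:-→d12:-→d13:-→d14:-→d15:-→d16:-→d17:-→d18:-→d19:-→d20:H2  best=H2
  - 21.96.32.0/20 clear@20
  + 21.96.0.0/16 (H3) depth=16
  ? 21.96.0.42  path d0:-→d1:-→d2:-→d3:-→d4:-→d5:-→d6:-→d7:-→d8:-→d9:-→d10:-→d11:-→d12:-→d13:-→d14:-→d15:-→d16:H3→d17:-→d18:-  best=H3
  ? 21.96.0.2  path d0:-→d1:-→d2:-→d3:-→d4:-→d5:-→d6:-→d7:-→d8:-→d9:-→d10:-→d11:-→d12:-→d13:-→d14:-→d15:-→d16:H3→d17:-→d18:-  best=H3
  + 88.48.0.0/12 (H1) depth=12
  + 21.96.37.131/32 (H0) depth=32
  + 88.57.0.0/17 (H3) depth=17
  + 21.96.37.0/24 (H2) depth=24
  ? 88.48.59.212  path d0:-→d1:-→d2:-→d3:-→d4:-→d5:-→d6:-→d7:-→d8:-→d9:-→d10:-→d11:-→d12:H1  best=H1
  + 0.0.0.0/0 (H3) depth=0
  + 21.96.37.0/24 (H2) depth=24
  ? 88.48.21.31  path d0:H3→d1:-→d2:-→d3:-→d4:-→d5:-→d6:-→d7:-→d8:-→d9:-→d10:-→d11:-→d12:H1  best=H1
  ? 88.48.0.51  path d0:H3→d1:-→d2:-→d3:-→d4:-→d5:-→d6:-→d7:-→d8:-→d9:-→d10:-→d11:-→d12:H1  best=H1
  + 88.48.0.0/12 (H3) depth=12
  - 21.96.37.131/32 clear@32
  ? 21.96.0.2  path d0:H3→d1:-→d2:-→d3:-→d4:-→d5:-→d6:-→d7:-→d8:-→d9:-→d10:-→d11:-→d12:-→d13:-→d14:-→d15:-→d16:H3→d17:-→d18:-  best=H3
  + 20.0.0.0/6 (H1) depth=6
  - 0.0.0.0/0 clear@0
  + 0.0.0.0/3 (H0) depth=3
  + 0.0.0.0/0 (H3) depth=0
  + 88.57.24.0/24 (H1) depth=24
  + 20.0.0.0/7 (H2) depth=7
  ? 20.0.206.191  path d0:H3→d1:-→d2:-→d3:H0→d4:-→d5:-→d6:H1→d7:H2  best=H2
  + 88.57.24.24/32 (H0) depth=32
  + 80.0.0.0/4 (H0) depth=4
  ? 233.118.182.185  path d0:H3  best=H3
  ? 88.57.0.16  path d0:H3→d1:-→d2:-→d3:-→d4:H0→d5:-→d6:-→d7:-→d8:-→d9:-→d10:-→d11:-→d12:H3→d13:-→d14:-→d15:-→d16:-→d17:H3→d18:-→d19:-  best=H3

== LOOKUPS ==
["H2","H3","H3","H1","H1","H1","H3","H2","H3","H3"]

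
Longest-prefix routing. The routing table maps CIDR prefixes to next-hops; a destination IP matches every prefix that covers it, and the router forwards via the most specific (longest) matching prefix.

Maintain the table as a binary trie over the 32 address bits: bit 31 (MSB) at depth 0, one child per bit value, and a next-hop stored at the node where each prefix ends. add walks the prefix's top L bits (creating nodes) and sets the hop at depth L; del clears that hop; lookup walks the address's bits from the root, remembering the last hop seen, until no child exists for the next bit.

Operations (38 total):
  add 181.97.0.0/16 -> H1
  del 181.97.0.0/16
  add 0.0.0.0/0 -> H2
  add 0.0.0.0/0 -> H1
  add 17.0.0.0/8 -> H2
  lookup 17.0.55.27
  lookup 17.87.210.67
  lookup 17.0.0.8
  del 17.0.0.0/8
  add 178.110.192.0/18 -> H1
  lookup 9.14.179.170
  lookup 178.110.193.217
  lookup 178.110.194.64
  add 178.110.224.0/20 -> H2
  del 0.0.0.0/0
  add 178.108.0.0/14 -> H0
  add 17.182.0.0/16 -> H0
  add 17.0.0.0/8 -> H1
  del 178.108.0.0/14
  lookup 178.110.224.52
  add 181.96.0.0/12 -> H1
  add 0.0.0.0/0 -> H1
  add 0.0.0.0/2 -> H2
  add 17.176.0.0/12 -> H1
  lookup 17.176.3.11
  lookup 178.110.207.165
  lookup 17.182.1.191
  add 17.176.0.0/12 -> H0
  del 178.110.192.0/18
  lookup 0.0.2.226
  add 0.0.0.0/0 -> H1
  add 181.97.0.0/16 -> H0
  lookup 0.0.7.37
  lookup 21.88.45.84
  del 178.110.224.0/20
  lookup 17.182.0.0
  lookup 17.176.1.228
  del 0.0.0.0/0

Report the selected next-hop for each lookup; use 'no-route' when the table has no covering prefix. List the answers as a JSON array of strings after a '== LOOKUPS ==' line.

Process each operation:
  add 181.97.0.0/16 -> H1 at depth 16
  - 181.97.0.0/16 clear@16
  add 0.0.0.0/0 -> H2 at depth 0
  add 0.0.0.0/0 -> H1 at depth 0
  add 17.0.0.0/8 -> H2 at depth 8
  lookup 17.0.55.27: bits 00010001 walk d0:H1→d1:-→d2:-→d3:-→d4:-→d5:-→d6:-→d7:-→d8:H2 -> H2
  lookup 17.87.210.67: bits 00010001 walk d0:H1→d1:-→d2:-→d3:-→d4:-→d5:-→d6:-→d7:-→d8:H2 -> H2
  lookup 17.0.0.8: bits 00010001 walk d0:H1→d1:-→d2:-→d3:-→d4:-→d5:-→d6:-→d7:-→d8:H2 -> H2
  - 17.0.0.0/8 clear@8
  add 178.110.192.0/18 -> H1 at depth 18
  lookup 9.14.179.170: bits 000 walk d0:H1→d1:-→d2:-→d3:- -> H1
  lookup 178.110.193.217: bits 101100100110111011 walk d0:H1→d1:-→d2:-→d3:-→d4:-→d5:-→d6:-→d7:-→d8:-→d9:-→d10:-→d11:-→d12:-→d13:-→d14:-→d15:-→d16:-→d17:-→d18:H1 -> H1
  lookup 178.110.194.64: bits 101100100110111011 walk d0:H1→d1:-→d2:-→d3:-→d4:-→d5:-→d6:-→d7:-→d8:-→d9:-→d10:-→d11:-→d12:-→d13:-→d14:-→d15:-→d16:-→d17:-→d18:H1 -> H1
  add 178.110.224.0/20 -> H2 at depth 20
  - 0.0.0.0/0 clear@0
  add 178.108.0.0/14 -> H0 at depth 14
  add 17.182.0.0/16 -> H0 at depth 16
  add 17.0.0.0/8 -> H1 at depth 8
  - 178.108.0.0/14 clear@14
  lookup 178.110.224.52: bits 10110010011011101110 walk d0:-→d1:-→d2:-→d3:-→d4:-→d5:-→d6:-→d7:-→d8:-→d9:-→d10:-→d11:-→d12:-→d13:-→d14:-→d15:-→d16:-→d17:-→d18:H1→d19:-→d20:H2 -> H2
  add 181.96.0.0/12 -> H1 at depth 12
  add 0.0.0.0/0 -> H1 at depth 0
  add 0.0.0.0/2 -> H2 at depth 2
  add 17.176.0.0/12 -> H1 at depth 12
  lookup 17.176.3.11: bits 0001000110110 walk d0:H1→d1:-→d2:H2→d3:-→d4:-→d5:-→d6:-→d7:-→d8:H1→d9:-→d10:-→d11:-→d12:H1→d13:- -> H1
  lookup 178.110.207.165: bits 101100100110111011 walk d0:H1→d1:-→d2:-→d3:-→d4:-→d5:-→d6:-→d7:-→d8:-→d9:-→d10:-→d11:-→d12:-→d13:-→d14:-→d15:-→d16:-→d17:-→d18:H1 -> H1
  lookup 17.182.1.191: bits 0001000110110110 walk d0:H1→d1:-→d2:H2→d3:-→d4:-→d5:-→d6:-→d7:-→d8:H1→d9:-→d10:-→d11:-→d12:H1→d13:-→d14:-→d15:-→d16:H0 -> H0
  add 17.176.0.0/12 -> H0 at depth 12
  - 178.110.192.0/18 clear@18
  lookup 0.0.2.226: bits 000 walk d0:H1→d1:-→d2:H2→d3:- -> H2
  add 0.0.0.0/0 -> H1 at depth 0
  add 181.97.0.0/16 -> H0 at depth 16
  lookup 0.0.7.37: bits 000 walk d0:H1→d1:-→d2:H2→d3:- -> H2
  lookup 21.88.45.84: bits 00010 walk d0:H1→d1:-→d2:H2→d3:-→d4:-→d5:- -> H2
  - 178.110.224.0/20 clear@20
  lookup 17.182.0.0: bits 0001000110110110 walk d0:H1→d1:-→d2:H2→d3:-→d4:-→d5:-→d6:-→d7:-→d8:H1→d9:-→d10:-→d11:-→d12:H0→d13:-→d14:-→d15:-→d16:H0 -> H0
  lookup 17.176.1.228: bits 0001000110110 walk d0:H1→d1:-→d2:H2→d3:-→d4:-→d5:-→d6:-→d7:-→d8:H1→d9:-→d10:-→d11:-→d12:H0→d13:- -> H0
  - 0.0.0.0/0 clear@0

== LOOKUPS ==
["H2","H2","H2","H1","H1","H1","H2","H1","H1","H0","H2","H2","H2","H0","H0"]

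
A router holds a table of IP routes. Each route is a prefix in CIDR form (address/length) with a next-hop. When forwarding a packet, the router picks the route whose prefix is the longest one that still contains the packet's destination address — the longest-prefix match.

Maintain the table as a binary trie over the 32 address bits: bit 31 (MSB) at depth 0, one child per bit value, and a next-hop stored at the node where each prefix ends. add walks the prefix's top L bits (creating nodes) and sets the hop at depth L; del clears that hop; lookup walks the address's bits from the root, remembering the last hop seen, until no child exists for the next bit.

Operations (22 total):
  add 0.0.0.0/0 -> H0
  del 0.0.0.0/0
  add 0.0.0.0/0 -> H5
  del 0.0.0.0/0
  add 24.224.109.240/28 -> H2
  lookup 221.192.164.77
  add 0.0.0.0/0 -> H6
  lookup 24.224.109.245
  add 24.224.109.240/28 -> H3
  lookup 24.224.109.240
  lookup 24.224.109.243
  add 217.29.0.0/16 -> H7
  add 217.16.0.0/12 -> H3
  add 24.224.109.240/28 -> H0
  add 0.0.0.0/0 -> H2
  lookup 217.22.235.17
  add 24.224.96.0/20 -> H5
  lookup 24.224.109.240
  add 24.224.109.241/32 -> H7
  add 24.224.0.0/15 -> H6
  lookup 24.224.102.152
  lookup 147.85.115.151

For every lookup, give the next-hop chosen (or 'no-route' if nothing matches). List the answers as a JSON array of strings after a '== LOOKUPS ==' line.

Process each operation:
  add 0.0.0.0/0 -> H0 at depth 0
  - 0.0.0.0/0 clear@0
  add 0.0.0.0/0 -> H5 at depth 0
  - 0.0.0.0/0 clear@0
  add 24.224.109.240/28 -> H2 at depth 28
  lookup 221.192.164.77: bits ε walk d0:- -> no-route
  add 0.0.0.0/0 -> H6 at depth 0
  lookup 24.224.109.245: bits 0001100011100000011011011111 walk d0:H6→d1:-→d2:-→d3:-→d4:-→d5:-→d6:-→d7:-→d8:-→d9:-→d10:-→d11:-→d12:-→d13:-→d14:-→d15:-→d16:-→d17:-→d18:-→d19:-→d20:-→d21:-→d22:-→d23:-→d24:-→d25:-→d26:-→d27:-→d28:H2 -> H2
  add 24.224.109.240/28 -> H3 at depth 28
  lookup 24.224.109.240: bits 0001100011100000011011011111 walk d0:H6→d1:-→d2:-→d3:-→d4:-→d5:-→d6:-→d7:-→d8:-→d9:-→d10:-→d11:-→d12:-→d13:-→d14:-→d15:-→d16:-→d17:-→d18:-→d19:-→d20:-→d21:-→d22:-→d23:-→d24:-→d25:-→d26:-→d27:-→d28:H3 -> H3
  lookup 24.224.109.243: bits 0001100011100000011011011111 walk d0:H6→d1:-→d2:-→d3:-→d4:-→d5:-→d6:-→d7:-→d8:-→d9:-→d10:-→d11:-→d12:-→d13:-→d14:-→d15:-→d16:-→d17:-→d18:-→d19:-→d20:-→d21:-→d22:-→d23:-→d24:-→d25:-→d26:-→d27:-→d28:H3 -> H3
  add 217.29.0.0/16 -> H7 at depth 16
  add 217.16.0.0/12 -> H3 at depth 12
  add 24.224.109.240/28 -> H0 at depth 28
  add 0.0.0.0/0 -> H2 at depth 0
  lookup 217.22.235.17: bits 110110010001 walk d0:H2→d1:-→d2:-→d3:-→d4:-→d5:-→d6:-→d7:-→d8:-→d9:-→d10:-→d11:-→d12:H3 -> H3
  add 24.224.96.0/20 -> H5 at depth 20
  lookup 24.224.109.240: bits 0001100011100000011011011111 walk d0:H2→d1:-→d2:-→d3:-→d4:-→d5:-→d6:-→d7:-→d8:-→d9:-→d10:-→d11:-→d12:-→d13:-→d14:-→d15:-→d16:-→d17:-→d18:-→d19:-→d20:H5→d21:-→d22:-→d23:-→d24:-→d25:-→d26:-→d27:-→d28:H0 -> H0
  add 24.224.109.241/32 -> H7 at depth 32
  add 24.224.0.0/15 -> H6 at depth 15
  lookup 24.224.102.152: bits 00011000111000000110 walk d0:H2→d1:-→d2:-→d3:-→d4:-→d5:-→d6:-→d7:-→d8:-→d9:-→d10:-→d11:-→d12:-→d13:-→d14:-→d15:H6→d16:-→d17:-→d18:-→d19:-→d20:H5 -> H5
  lookup 147.85.115.151: bits 1 walk d0:H2→d1:- -> H2

== LOOKUPS ==
["no-route","H2","H3","H3","H3","H0","H5","H2"]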